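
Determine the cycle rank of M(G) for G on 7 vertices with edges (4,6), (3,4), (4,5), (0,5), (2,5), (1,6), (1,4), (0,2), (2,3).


Cycle rank (nullity) = |E| - r(M) = |E| - (|V| - c).
|E| = 9, |V| = 7, c = 1.
Nullity = 9 - (7 - 1) = 9 - 6 = 3.

3


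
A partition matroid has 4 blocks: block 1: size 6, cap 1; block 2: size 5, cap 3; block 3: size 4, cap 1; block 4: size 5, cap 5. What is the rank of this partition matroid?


Rank of a partition matroid = sum of min(|Si|, ci) for each block.
= min(6,1) + min(5,3) + min(4,1) + min(5,5)
= 1 + 3 + 1 + 5
= 10.

10


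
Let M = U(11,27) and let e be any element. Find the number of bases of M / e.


Contracting e from U(11,27) gives U(10,26).
Bases of U(10,26) = C(26,10) = 26! / (10! * 16!) = 5311735.

5311735


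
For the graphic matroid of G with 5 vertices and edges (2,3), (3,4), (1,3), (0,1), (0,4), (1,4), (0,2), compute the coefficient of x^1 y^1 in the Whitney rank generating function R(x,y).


R(x,y) = sum over A in 2^E of x^(r(E)-r(A)) * y^(|A|-r(A)).
G has 5 vertices, 7 edges. r(E) = 4.
Enumerate all 2^7 = 128 subsets.
Count subsets with r(E)-r(A)=1 and |A|-r(A)=1: 11.

11


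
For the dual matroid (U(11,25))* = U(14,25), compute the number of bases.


The dual of U(r,n) is U(n-r, n) = U(14,25).
Bases of U(14,25) are all (14)-element subsets.
|B(M*)| = C(25,14) = 25! / (14! * 11!) = 4457400.

4457400


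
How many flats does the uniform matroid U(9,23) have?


Flats of U(9,23): every subset of size < 9 is a flat, plus E itself.
Count = C(23,0) + C(23,1) + C(23,2) + C(23,3) + C(23,4) + C(23,5) + C(23,6) + C(23,7) + C(23,8) + 1
     = 1 + 23 + 253 + 1771 + 8855 + 33649 + 100947 + 245157 + 490314 + 1
     = 880971.

880971


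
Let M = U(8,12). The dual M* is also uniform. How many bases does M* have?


The dual of U(r,n) is U(n-r, n) = U(4,12).
Bases of U(4,12) are all (4)-element subsets.
|B(M*)| = C(12,4) = 12! / (4! * 8!) = 495.

495


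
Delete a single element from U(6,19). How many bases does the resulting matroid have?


Deleting e from U(6,19) gives U(6,18) since n > r.
Bases of U(6,18) = (18 choose 6) = 18564.

18564


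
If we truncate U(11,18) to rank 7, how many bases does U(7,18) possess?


Truncating U(11,18) to rank 7 gives U(7,18).
Bases of U(7,18) are all 7-element subsets of 18 elements.
Number of bases = (18 choose 7) = 31824.

31824


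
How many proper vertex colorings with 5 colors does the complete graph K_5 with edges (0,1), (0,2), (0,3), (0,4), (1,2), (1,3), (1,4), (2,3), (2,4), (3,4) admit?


P(K_5, k) = k(k-1)(k-2)...(k-4).
P(5) = (5) * (4) * (3) * (2) * (1) = 120.

120


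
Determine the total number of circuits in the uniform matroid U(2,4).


In U(2,4), circuits are the (3)-element subsets.
Any set of 3 elements is dependent, and removing any one element gives
an independent set of size 2, so it is a minimal dependent set.
Number of circuits = C(4,3) = (4 * 3 * 2) / (1 * 2 * 3) = 4.

4


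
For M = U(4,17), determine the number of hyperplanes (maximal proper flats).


Hyperplanes of U(4,17) are flats of rank 3.
In a uniform matroid, these are exactly the (3)-element subsets.
Count = C(17,3) = (17 * 16 * 15) / (1 * 2 * 3) = 680.

680


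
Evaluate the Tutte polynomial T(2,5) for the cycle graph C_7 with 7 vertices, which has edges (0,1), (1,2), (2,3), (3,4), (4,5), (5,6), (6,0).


T(C_7; x,y) = x + x^2 + ... + x^(6) + y.
T(2,5) = 2^1 + 2^2 + 2^3 + 2^4 + 2^5 + 2^6 + 5
= 2 + 4 + 8 + 16 + 32 + 64 + 5
= 131.

131


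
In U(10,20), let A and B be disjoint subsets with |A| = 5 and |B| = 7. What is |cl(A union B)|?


|A union B| = 5 + 7 = 12 (disjoint).
In U(10,20), cl(S) = S if |S| < 10, else cl(S) = E.
Since 12 >= 10, cl(A union B) = E.
|cl(A union B)| = 20.

20


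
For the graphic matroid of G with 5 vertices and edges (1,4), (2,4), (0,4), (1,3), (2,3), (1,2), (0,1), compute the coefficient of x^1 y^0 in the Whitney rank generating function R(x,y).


R(x,y) = sum over A in 2^E of x^(r(E)-r(A)) * y^(|A|-r(A)).
G has 5 vertices, 7 edges. r(E) = 4.
Enumerate all 2^7 = 128 subsets.
Count subsets with r(E)-r(A)=1 and |A|-r(A)=0: 32.

32


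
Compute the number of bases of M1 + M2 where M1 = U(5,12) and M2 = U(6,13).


Bases of a direct sum M1 + M2: |B| = |B(M1)| * |B(M2)|.
|B(U(5,12))| = C(12,5) = 792.
|B(U(6,13))| = C(13,6) = 1716.
Total bases = 792 * 1716 = 1359072.

1359072


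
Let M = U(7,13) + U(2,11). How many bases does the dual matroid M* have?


(M1+M2)* = M1* + M2*.
M1* = U(6,13), bases: C(13,6) = 1716.
M2* = U(9,11), bases: C(11,9) = 55.
|B(M*)| = 1716 * 55 = 94380.

94380


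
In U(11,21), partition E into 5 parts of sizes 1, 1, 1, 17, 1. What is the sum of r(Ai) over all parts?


r(Ai) = min(|Ai|, 11) for each part.
Sum = min(1,11) + min(1,11) + min(1,11) + min(17,11) + min(1,11)
    = 1 + 1 + 1 + 11 + 1
    = 15.

15


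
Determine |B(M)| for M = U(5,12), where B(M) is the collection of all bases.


Bases of U(5,12) are all 5-element subsets of the 12-element ground set.
Number of bases = C(12,5).
(12 choose 5) = 792.

792


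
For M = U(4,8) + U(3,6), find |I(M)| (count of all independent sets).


For a direct sum, |I(M1+M2)| = |I(M1)| * |I(M2)|.
|I(U(4,8))| = sum C(8,k) for k=0..4 = 163.
|I(U(3,6))| = sum C(6,k) for k=0..3 = 42.
Total = 163 * 42 = 6846.

6846


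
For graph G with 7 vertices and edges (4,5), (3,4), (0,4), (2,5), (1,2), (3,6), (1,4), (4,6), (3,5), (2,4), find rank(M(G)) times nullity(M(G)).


r(M) = |V| - c = 7 - 1 = 6.
nullity = |E| - r(M) = 10 - 6 = 4.
Product = 6 * 4 = 24.

24


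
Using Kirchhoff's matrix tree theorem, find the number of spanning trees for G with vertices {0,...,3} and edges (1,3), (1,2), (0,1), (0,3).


By Kirchhoff's matrix tree theorem, the number of spanning trees equals
the determinant of any cofactor of the Laplacian matrix L.
G has 4 vertices and 4 edges.
Computing the (3 x 3) cofactor determinant gives 3.

3


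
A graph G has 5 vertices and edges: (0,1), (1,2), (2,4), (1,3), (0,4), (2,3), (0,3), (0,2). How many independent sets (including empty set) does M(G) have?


An independent set in a graphic matroid is an acyclic edge subset.
G has 5 vertices and 8 edges.
Enumerate all 2^8 = 256 subsets, checking for acyclicity.
Total independent sets = 128.

128


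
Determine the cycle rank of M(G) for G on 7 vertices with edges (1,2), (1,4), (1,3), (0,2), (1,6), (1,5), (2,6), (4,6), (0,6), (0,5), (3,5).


Cycle rank (nullity) = |E| - r(M) = |E| - (|V| - c).
|E| = 11, |V| = 7, c = 1.
Nullity = 11 - (7 - 1) = 11 - 6 = 5.

5


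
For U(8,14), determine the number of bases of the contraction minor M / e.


Contracting e from U(8,14) gives U(7,13).
Bases of U(7,13) = C(13,7) = 1716.

1716


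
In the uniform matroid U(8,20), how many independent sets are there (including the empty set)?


Independent sets of U(8,20) are all subsets of size <= 8.
Count = (20 choose 0) + (20 choose 1) + (20 choose 2) + (20 choose 3) + (20 choose 4) + (20 choose 5) + (20 choose 6) + (20 choose 7) + (20 choose 8)
     = 1 + 20 + 190 + 1140 + 4845 + 15504 + 38760 + 77520 + 125970
     = 263950.

263950


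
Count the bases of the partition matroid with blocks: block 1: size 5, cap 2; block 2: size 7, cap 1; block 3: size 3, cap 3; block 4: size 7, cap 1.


A basis picks exactly ci elements from block i.
Number of bases = product of C(|Si|, ci).
= C(5,2) * C(7,1) * C(3,3) * C(7,1)
= 10 * 7 * 1 * 7
= 490.

490


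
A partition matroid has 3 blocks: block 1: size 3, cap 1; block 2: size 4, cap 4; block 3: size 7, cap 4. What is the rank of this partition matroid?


Rank of a partition matroid = sum of min(|Si|, ci) for each block.
= min(3,1) + min(4,4) + min(7,4)
= 1 + 4 + 4
= 9.

9


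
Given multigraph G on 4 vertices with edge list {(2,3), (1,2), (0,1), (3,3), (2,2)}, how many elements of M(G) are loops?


In a graphic matroid, a loop is a self-loop edge (u,u) with rank 0.
Examining all 5 edges for self-loops...
Self-loops found: (3,3), (2,2)
Number of loops = 2.

2


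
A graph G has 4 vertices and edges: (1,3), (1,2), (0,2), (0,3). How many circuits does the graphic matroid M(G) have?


A circuit in a graphic matroid = edge set of a simple cycle.
G has 4 vertices and 4 edges.
Enumerating all minimal edge subsets forming cycles...
Total circuits found: 1.

1


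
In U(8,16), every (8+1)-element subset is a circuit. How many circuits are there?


In U(8,16), circuits are the (9)-element subsets.
Any set of 9 elements is dependent, and removing any one element gives
an independent set of size 8, so it is a minimal dependent set.
Number of circuits = C(16,9) = 16! / (9! * 7!) = 11440.

11440


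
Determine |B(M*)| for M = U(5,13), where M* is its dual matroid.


The dual of U(r,n) is U(n-r, n) = U(8,13).
Bases of U(8,13) are all (8)-element subsets.
|B(M*)| = C(13,8) = 13! / (8! * 5!) = 1287.

1287


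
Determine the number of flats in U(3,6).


Flats of U(3,6): every subset of size < 3 is a flat, plus E itself.
Count = C(6,0) + C(6,1) + C(6,2) + 1
     = 1 + 6 + 15 + 1
     = 23.

23


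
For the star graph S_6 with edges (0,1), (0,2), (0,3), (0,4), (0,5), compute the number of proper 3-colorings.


P(tree, k) = k * (k-1)^(5) for any tree on 6 vertices.
P(3) = 3 * 2^5 = 3 * 32 = 96.

96


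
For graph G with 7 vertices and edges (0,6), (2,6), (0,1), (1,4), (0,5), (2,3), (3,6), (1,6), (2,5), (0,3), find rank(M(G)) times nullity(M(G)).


r(M) = |V| - c = 7 - 1 = 6.
nullity = |E| - r(M) = 10 - 6 = 4.
Product = 6 * 4 = 24.

24


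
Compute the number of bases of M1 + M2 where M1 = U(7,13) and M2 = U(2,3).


Bases of a direct sum M1 + M2: |B| = |B(M1)| * |B(M2)|.
|B(U(7,13))| = C(13,7) = 1716.
|B(U(2,3))| = C(3,2) = 3.
Total bases = 1716 * 3 = 5148.

5148


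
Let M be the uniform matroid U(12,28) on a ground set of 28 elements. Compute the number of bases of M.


Bases of U(12,28) are all 12-element subsets of the 28-element ground set.
Number of bases = C(28,12).
C(28,12) = 28! / (12! * 16!) = 30421755.

30421755


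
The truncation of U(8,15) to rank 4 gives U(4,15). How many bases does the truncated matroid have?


Truncating U(8,15) to rank 4 gives U(4,15).
Bases of U(4,15) are all 4-element subsets of 15 elements.
Number of bases = C(15,4) = (15 * 14 * 13 * 12) / (1 * 2 * 3 * 4) = 1365.

1365


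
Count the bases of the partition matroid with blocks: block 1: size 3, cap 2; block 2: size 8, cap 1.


A basis picks exactly ci elements from block i.
Number of bases = product of C(|Si|, ci).
= C(3,2) * C(8,1)
= 3 * 8
= 24.

24


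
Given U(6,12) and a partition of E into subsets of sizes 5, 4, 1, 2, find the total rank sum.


r(Ai) = min(|Ai|, 6) for each part.
Sum = min(5,6) + min(4,6) + min(1,6) + min(2,6)
    = 5 + 4 + 1 + 2
    = 12.

12


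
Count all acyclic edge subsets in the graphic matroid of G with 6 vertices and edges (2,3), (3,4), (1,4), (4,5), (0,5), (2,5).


An independent set in a graphic matroid is an acyclic edge subset.
G has 6 vertices and 6 edges.
Enumerate all 2^6 = 64 subsets, checking for acyclicity.
Total independent sets = 60.

60


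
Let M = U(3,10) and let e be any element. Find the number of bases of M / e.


Contracting e from U(3,10) gives U(2,9).
Bases of U(2,9) = (9 choose 2) = 36.

36


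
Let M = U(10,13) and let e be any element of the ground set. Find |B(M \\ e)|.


Deleting e from U(10,13) gives U(10,12) since n > r.
Bases of U(10,12) = C(12,10) = 66.

66


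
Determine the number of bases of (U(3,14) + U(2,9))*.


(M1+M2)* = M1* + M2*.
M1* = U(11,14), bases: C(14,11) = 364.
M2* = U(7,9), bases: C(9,7) = 36.
|B(M*)| = 364 * 36 = 13104.

13104


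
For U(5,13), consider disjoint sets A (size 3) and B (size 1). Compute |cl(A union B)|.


|A union B| = 3 + 1 = 4 (disjoint).
In U(5,13), cl(S) = S if |S| < 5, else cl(S) = E.
Since 4 < 5, cl(A union B) = A union B.
|cl(A union B)| = 4.

4


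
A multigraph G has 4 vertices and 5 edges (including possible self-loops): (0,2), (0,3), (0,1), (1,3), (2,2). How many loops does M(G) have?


In a graphic matroid, a loop is a self-loop edge (u,u) with rank 0.
Examining all 5 edges for self-loops...
Self-loops found: (2,2)
Number of loops = 1.

1


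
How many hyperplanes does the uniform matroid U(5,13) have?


Hyperplanes of U(5,13) are flats of rank 4.
In a uniform matroid, these are exactly the (4)-element subsets.
Count = (13 choose 4) = 715.

715


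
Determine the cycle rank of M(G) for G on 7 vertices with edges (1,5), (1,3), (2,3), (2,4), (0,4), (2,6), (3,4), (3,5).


Cycle rank (nullity) = |E| - r(M) = |E| - (|V| - c).
|E| = 8, |V| = 7, c = 1.
Nullity = 8 - (7 - 1) = 8 - 6 = 2.

2


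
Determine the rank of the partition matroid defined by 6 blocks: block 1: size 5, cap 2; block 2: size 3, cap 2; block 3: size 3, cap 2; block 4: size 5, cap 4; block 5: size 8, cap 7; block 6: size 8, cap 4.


Rank of a partition matroid = sum of min(|Si|, ci) for each block.
= min(5,2) + min(3,2) + min(3,2) + min(5,4) + min(8,7) + min(8,4)
= 2 + 2 + 2 + 4 + 7 + 4
= 21.

21


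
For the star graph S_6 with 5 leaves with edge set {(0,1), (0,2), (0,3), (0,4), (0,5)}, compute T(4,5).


A star on 6 vertices is a tree with 5 edges.
T(x,y) = x^(5) for any tree.
T(4,5) = 4^5 = 1024.

1024


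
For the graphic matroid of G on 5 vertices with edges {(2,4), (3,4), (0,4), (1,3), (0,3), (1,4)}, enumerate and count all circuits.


A circuit in a graphic matroid = edge set of a simple cycle.
G has 5 vertices and 6 edges.
Enumerating all minimal edge subsets forming cycles...
Total circuits found: 3.

3


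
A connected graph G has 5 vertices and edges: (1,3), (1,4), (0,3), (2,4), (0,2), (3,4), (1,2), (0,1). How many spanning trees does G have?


By Kirchhoff's matrix tree theorem, the number of spanning trees equals
the determinant of any cofactor of the Laplacian matrix L.
G has 5 vertices and 8 edges.
Computing the (4 x 4) cofactor determinant gives 45.

45


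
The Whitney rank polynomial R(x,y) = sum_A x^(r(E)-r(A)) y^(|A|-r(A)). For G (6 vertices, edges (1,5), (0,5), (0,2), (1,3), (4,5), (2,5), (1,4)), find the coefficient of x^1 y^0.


R(x,y) = sum over A in 2^E of x^(r(E)-r(A)) * y^(|A|-r(A)).
G has 6 vertices, 7 edges. r(E) = 5.
Enumerate all 2^7 = 128 subsets.
Count subsets with r(E)-r(A)=1 and |A|-r(A)=0: 27.

27


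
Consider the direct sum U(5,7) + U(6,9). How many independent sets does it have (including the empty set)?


For a direct sum, |I(M1+M2)| = |I(M1)| * |I(M2)|.
|I(U(5,7))| = sum C(7,k) for k=0..5 = 120.
|I(U(6,9))| = sum C(9,k) for k=0..6 = 466.
Total = 120 * 466 = 55920.

55920


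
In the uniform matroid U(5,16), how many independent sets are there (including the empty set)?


Independent sets of U(5,16) are all subsets of size <= 5.
Count = C(16,0) + C(16,1) + C(16,2) + C(16,3) + C(16,4) + C(16,5)
     = 1 + 16 + 120 + 560 + 1820 + 4368
     = 6885.

6885


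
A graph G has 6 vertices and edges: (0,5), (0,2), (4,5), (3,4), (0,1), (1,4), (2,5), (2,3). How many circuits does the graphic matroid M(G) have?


A circuit in a graphic matroid = edge set of a simple cycle.
G has 6 vertices and 8 edges.
Enumerating all minimal edge subsets forming cycles...
Total circuits found: 7.

7


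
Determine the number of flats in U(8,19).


Flats of U(8,19): every subset of size < 8 is a flat, plus E itself.
Count = C(19,0) + C(19,1) + C(19,2) + C(19,3) + C(19,4) + C(19,5) + C(19,6) + C(19,7) + 1
     = 1 + 19 + 171 + 969 + 3876 + 11628 + 27132 + 50388 + 1
     = 94185.

94185


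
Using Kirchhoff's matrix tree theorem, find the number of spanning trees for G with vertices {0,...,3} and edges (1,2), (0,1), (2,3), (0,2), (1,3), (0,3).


By Kirchhoff's matrix tree theorem, the number of spanning trees equals
the determinant of any cofactor of the Laplacian matrix L.
G has 4 vertices and 6 edges.
Computing the (3 x 3) cofactor determinant gives 16.

16


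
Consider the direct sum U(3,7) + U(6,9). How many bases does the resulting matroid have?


Bases of a direct sum M1 + M2: |B| = |B(M1)| * |B(M2)|.
|B(U(3,7))| = C(7,3) = 35.
|B(U(6,9))| = C(9,6) = 84.
Total bases = 35 * 84 = 2940.

2940


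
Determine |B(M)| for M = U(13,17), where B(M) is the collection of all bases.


Bases of U(13,17) are all 13-element subsets of the 17-element ground set.
Number of bases = C(17,13).
(17 choose 13) = 2380.

2380


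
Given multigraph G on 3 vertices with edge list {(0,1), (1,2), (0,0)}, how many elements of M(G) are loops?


In a graphic matroid, a loop is a self-loop edge (u,u) with rank 0.
Examining all 3 edges for self-loops...
Self-loops found: (0,0)
Number of loops = 1.

1


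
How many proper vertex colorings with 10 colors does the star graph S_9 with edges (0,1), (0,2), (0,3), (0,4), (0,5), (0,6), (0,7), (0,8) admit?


P(tree, k) = k * (k-1)^(8) for any tree on 9 vertices.
P(10) = 10 * 9^8 = 10 * 43046721 = 430467210.

430467210


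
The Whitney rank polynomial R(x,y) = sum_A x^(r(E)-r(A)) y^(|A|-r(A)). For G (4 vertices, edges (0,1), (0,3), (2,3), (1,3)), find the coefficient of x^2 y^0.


R(x,y) = sum over A in 2^E of x^(r(E)-r(A)) * y^(|A|-r(A)).
G has 4 vertices, 4 edges. r(E) = 3.
Enumerate all 2^4 = 16 subsets.
Count subsets with r(E)-r(A)=2 and |A|-r(A)=0: 4.

4


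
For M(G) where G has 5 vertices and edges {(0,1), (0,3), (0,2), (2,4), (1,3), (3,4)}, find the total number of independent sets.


An independent set in a graphic matroid is an acyclic edge subset.
G has 5 vertices and 6 edges.
Enumerate all 2^6 = 64 subsets, checking for acyclicity.
Total independent sets = 52.

52


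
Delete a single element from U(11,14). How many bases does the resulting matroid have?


Deleting e from U(11,14) gives U(11,13) since n > r.
Bases of U(11,13) = C(13,11) = 13! / (11! * 2!) = 78.

78


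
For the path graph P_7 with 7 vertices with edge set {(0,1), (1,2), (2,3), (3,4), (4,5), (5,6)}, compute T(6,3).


A path on 7 vertices is a tree with 6 edges.
T(x,y) = x^(6) for any tree.
T(6,3) = 6^6 = 46656.

46656


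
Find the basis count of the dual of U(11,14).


The dual of U(r,n) is U(n-r, n) = U(3,14).
Bases of U(3,14) are all (3)-element subsets.
|B(M*)| = (14 choose 3) = 364.

364


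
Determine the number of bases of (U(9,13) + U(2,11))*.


(M1+M2)* = M1* + M2*.
M1* = U(4,13), bases: C(13,4) = 715.
M2* = U(9,11), bases: C(11,9) = 55.
|B(M*)| = 715 * 55 = 39325.

39325


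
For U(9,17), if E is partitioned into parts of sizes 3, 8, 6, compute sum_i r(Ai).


r(Ai) = min(|Ai|, 9) for each part.
Sum = min(3,9) + min(8,9) + min(6,9)
    = 3 + 8 + 6
    = 17.

17


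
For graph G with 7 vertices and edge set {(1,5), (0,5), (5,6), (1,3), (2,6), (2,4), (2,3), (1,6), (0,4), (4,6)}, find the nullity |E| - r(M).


Cycle rank (nullity) = |E| - r(M) = |E| - (|V| - c).
|E| = 10, |V| = 7, c = 1.
Nullity = 10 - (7 - 1) = 10 - 6 = 4.

4


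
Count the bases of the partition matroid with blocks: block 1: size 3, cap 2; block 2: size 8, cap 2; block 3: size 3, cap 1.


A basis picks exactly ci elements from block i.
Number of bases = product of C(|Si|, ci).
= C(3,2) * C(8,2) * C(3,1)
= 3 * 28 * 3
= 252.

252


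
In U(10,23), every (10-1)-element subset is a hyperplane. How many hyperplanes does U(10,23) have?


Hyperplanes of U(10,23) are flats of rank 9.
In a uniform matroid, these are exactly the (9)-element subsets.
Count = C(23,9) = 23! / (9! * 14!) = 817190.

817190


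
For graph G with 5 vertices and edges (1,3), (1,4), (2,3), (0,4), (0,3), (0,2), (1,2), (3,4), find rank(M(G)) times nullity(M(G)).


r(M) = |V| - c = 5 - 1 = 4.
nullity = |E| - r(M) = 8 - 4 = 4.
Product = 4 * 4 = 16.

16


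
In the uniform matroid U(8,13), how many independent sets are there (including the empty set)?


Independent sets of U(8,13) are all subsets of size <= 8.
Count = (13 choose 0) + (13 choose 1) + (13 choose 2) + (13 choose 3) + (13 choose 4) + (13 choose 5) + (13 choose 6) + (13 choose 7) + (13 choose 8)
     = 1 + 13 + 78 + 286 + 715 + 1287 + 1716 + 1716 + 1287
     = 7099.

7099


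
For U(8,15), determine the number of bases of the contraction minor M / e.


Contracting e from U(8,15) gives U(7,14).
Bases of U(7,14) = C(14,7) = 14! / (7! * 7!) = 3432.

3432


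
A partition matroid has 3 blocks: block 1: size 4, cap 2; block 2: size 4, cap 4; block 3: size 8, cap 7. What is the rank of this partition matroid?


Rank of a partition matroid = sum of min(|Si|, ci) for each block.
= min(4,2) + min(4,4) + min(8,7)
= 2 + 4 + 7
= 13.

13


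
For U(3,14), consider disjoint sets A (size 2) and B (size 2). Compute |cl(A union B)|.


|A union B| = 2 + 2 = 4 (disjoint).
In U(3,14), cl(S) = S if |S| < 3, else cl(S) = E.
Since 4 >= 3, cl(A union B) = E.
|cl(A union B)| = 14.

14


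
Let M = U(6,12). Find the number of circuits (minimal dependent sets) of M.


In U(6,12), circuits are the (7)-element subsets.
Any set of 7 elements is dependent, and removing any one element gives
an independent set of size 6, so it is a minimal dependent set.
Number of circuits = C(12,7) = 792.

792


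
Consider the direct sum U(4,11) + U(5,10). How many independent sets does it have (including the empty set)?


For a direct sum, |I(M1+M2)| = |I(M1)| * |I(M2)|.
|I(U(4,11))| = sum C(11,k) for k=0..4 = 562.
|I(U(5,10))| = sum C(10,k) for k=0..5 = 638.
Total = 562 * 638 = 358556.

358556


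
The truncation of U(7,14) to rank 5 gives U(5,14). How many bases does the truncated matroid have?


Truncating U(7,14) to rank 5 gives U(5,14).
Bases of U(5,14) are all 5-element subsets of 14 elements.
Number of bases = C(14,5) = 2002.

2002


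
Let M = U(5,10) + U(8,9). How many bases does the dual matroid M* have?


(M1+M2)* = M1* + M2*.
M1* = U(5,10), bases: C(10,5) = 252.
M2* = U(1,9), bases: C(9,1) = 9.
|B(M*)| = 252 * 9 = 2268.

2268


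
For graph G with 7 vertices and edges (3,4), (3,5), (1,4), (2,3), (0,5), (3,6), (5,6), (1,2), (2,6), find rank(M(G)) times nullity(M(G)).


r(M) = |V| - c = 7 - 1 = 6.
nullity = |E| - r(M) = 9 - 6 = 3.
Product = 6 * 3 = 18.

18


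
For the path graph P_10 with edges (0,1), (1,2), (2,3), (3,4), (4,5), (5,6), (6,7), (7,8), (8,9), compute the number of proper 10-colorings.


P(P_10, k) = k * (k-1)^(9).
P(10) = 10 * 9^9 = 10 * 387420489 = 3874204890.

3874204890


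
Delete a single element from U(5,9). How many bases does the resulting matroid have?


Deleting e from U(5,9) gives U(5,8) since n > r.
Bases of U(5,8) = (8 choose 5) = 56.

56


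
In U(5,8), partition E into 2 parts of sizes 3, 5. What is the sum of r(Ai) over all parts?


r(Ai) = min(|Ai|, 5) for each part.
Sum = min(3,5) + min(5,5)
    = 3 + 5
    = 8.

8


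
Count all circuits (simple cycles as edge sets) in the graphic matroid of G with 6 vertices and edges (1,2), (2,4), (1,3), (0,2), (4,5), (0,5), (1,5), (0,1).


A circuit in a graphic matroid = edge set of a simple cycle.
G has 6 vertices and 8 edges.
Enumerating all minimal edge subsets forming cycles...
Total circuits found: 7.

7


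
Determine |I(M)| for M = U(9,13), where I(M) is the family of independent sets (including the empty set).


Independent sets of U(9,13) are all subsets of size <= 9.
Count = C(13,0) + C(13,1) + C(13,2) + C(13,3) + C(13,4) + C(13,5) + C(13,6) + C(13,7) + C(13,8) + C(13,9)
     = 1 + 13 + 78 + 286 + 715 + 1287 + 1716 + 1716 + 1287 + 715
     = 7814.

7814


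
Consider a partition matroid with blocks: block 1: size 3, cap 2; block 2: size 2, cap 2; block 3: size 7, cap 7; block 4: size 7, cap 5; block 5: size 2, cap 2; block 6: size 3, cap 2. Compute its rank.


Rank of a partition matroid = sum of min(|Si|, ci) for each block.
= min(3,2) + min(2,2) + min(7,7) + min(7,5) + min(2,2) + min(3,2)
= 2 + 2 + 7 + 5 + 2 + 2
= 20.

20


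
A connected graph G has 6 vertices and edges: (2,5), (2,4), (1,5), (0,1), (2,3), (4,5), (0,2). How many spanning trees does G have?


By Kirchhoff's matrix tree theorem, the number of spanning trees equals
the determinant of any cofactor of the Laplacian matrix L.
G has 6 vertices and 7 edges.
Computing the (5 x 5) cofactor determinant gives 11.

11


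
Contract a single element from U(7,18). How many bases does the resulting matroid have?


Contracting e from U(7,18) gives U(6,17).
Bases of U(6,17) = C(17,6) = 12376.

12376


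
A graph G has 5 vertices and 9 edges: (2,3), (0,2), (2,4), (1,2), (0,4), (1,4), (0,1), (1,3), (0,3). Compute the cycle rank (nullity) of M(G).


Cycle rank (nullity) = |E| - r(M) = |E| - (|V| - c).
|E| = 9, |V| = 5, c = 1.
Nullity = 9 - (5 - 1) = 9 - 4 = 5.

5


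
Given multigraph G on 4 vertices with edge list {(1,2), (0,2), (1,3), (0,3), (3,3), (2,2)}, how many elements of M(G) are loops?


In a graphic matroid, a loop is a self-loop edge (u,u) with rank 0.
Examining all 6 edges for self-loops...
Self-loops found: (3,3), (2,2)
Number of loops = 2.

2


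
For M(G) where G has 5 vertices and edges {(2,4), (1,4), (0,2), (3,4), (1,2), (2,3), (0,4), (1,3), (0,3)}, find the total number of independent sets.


An independent set in a graphic matroid is an acyclic edge subset.
G has 5 vertices and 9 edges.
Enumerate all 2^9 = 512 subsets, checking for acyclicity.
Total independent sets = 198.

198


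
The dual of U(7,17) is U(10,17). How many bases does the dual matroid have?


The dual of U(r,n) is U(n-r, n) = U(10,17).
Bases of U(10,17) are all (10)-element subsets.
|B(M*)| = C(17,10) = 17! / (10! * 7!) = 19448.

19448


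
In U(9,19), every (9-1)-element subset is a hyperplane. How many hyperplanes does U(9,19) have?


Hyperplanes of U(9,19) are flats of rank 8.
In a uniform matroid, these are exactly the (8)-element subsets.
Count = (19 choose 8) = 75582.

75582


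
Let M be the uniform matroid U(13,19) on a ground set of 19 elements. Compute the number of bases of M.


Bases of U(13,19) are all 13-element subsets of the 19-element ground set.
Number of bases = C(19,13).
C(19,13) = 19! / (13! * 6!) = 27132.

27132


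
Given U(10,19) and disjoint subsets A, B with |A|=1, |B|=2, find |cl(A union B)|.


|A union B| = 1 + 2 = 3 (disjoint).
In U(10,19), cl(S) = S if |S| < 10, else cl(S) = E.
Since 3 < 10, cl(A union B) = A union B.
|cl(A union B)| = 3.

3


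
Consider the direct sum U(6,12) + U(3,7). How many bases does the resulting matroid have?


Bases of a direct sum M1 + M2: |B| = |B(M1)| * |B(M2)|.
|B(U(6,12))| = C(12,6) = 924.
|B(U(3,7))| = C(7,3) = 35.
Total bases = 924 * 35 = 32340.

32340


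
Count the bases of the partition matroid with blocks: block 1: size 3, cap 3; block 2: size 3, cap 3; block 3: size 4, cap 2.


A basis picks exactly ci elements from block i.
Number of bases = product of C(|Si|, ci).
= C(3,3) * C(3,3) * C(4,2)
= 1 * 1 * 6
= 6.

6


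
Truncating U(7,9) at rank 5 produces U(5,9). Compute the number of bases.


Truncating U(7,9) to rank 5 gives U(5,9).
Bases of U(5,9) are all 5-element subsets of 9 elements.
Number of bases = C(9,5) = 9! / (5! * 4!) = 126.

126


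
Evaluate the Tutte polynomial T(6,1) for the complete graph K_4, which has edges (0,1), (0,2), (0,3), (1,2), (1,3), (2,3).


T(K_4; x,y) = x^3 + 3x^2 + 4xy + 2x + y^3 + 3y^2 + 2y.
Substituting x=6, y=1:
= 216 + 108 + 24 + 12 + 1 + 3 + 2
= 366.

366


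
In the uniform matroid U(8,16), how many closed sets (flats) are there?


Flats of U(8,16): every subset of size < 8 is a flat, plus E itself.
Count = C(16,0) + C(16,1) + C(16,2) + C(16,3) + C(16,4) + C(16,5) + C(16,6) + C(16,7) + 1
     = 1 + 16 + 120 + 560 + 1820 + 4368 + 8008 + 11440 + 1
     = 26334.

26334


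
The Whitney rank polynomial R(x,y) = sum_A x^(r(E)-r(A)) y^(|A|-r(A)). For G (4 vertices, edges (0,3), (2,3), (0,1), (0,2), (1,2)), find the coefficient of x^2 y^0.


R(x,y) = sum over A in 2^E of x^(r(E)-r(A)) * y^(|A|-r(A)).
G has 4 vertices, 5 edges. r(E) = 3.
Enumerate all 2^5 = 32 subsets.
Count subsets with r(E)-r(A)=2 and |A|-r(A)=0: 5.

5


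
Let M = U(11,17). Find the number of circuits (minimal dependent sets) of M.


In U(11,17), circuits are the (12)-element subsets.
Any set of 12 elements is dependent, and removing any one element gives
an independent set of size 11, so it is a minimal dependent set.
Number of circuits = (17 choose 12) = 6188.

6188


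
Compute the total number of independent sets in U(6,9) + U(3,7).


For a direct sum, |I(M1+M2)| = |I(M1)| * |I(M2)|.
|I(U(6,9))| = sum C(9,k) for k=0..6 = 466.
|I(U(3,7))| = sum C(7,k) for k=0..3 = 64.
Total = 466 * 64 = 29824.

29824


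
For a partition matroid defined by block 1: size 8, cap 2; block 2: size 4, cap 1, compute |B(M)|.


A basis picks exactly ci elements from block i.
Number of bases = product of C(|Si|, ci).
= C(8,2) * C(4,1)
= 28 * 4
= 112.

112


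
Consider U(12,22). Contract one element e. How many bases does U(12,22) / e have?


Contracting e from U(12,22) gives U(11,21).
Bases of U(11,21) = (21 choose 11) = 352716.

352716


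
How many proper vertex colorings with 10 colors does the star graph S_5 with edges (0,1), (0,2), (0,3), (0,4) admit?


P(tree, k) = k * (k-1)^(4) for any tree on 5 vertices.
P(10) = 10 * 9^4 = 10 * 6561 = 65610.

65610


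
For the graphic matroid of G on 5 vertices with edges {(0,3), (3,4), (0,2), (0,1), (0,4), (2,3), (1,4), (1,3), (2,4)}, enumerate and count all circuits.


A circuit in a graphic matroid = edge set of a simple cycle.
G has 5 vertices and 9 edges.
Enumerating all minimal edge subsets forming cycles...
Total circuits found: 22.

22


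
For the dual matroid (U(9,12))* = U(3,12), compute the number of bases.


The dual of U(r,n) is U(n-r, n) = U(3,12).
Bases of U(3,12) are all (3)-element subsets.
|B(M*)| = C(12,3) = (12 * 11 * 10) / (1 * 2 * 3) = 220.

220


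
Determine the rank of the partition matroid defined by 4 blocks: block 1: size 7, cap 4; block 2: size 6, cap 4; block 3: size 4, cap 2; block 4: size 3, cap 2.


Rank of a partition matroid = sum of min(|Si|, ci) for each block.
= min(7,4) + min(6,4) + min(4,2) + min(3,2)
= 4 + 4 + 2 + 2
= 12.

12


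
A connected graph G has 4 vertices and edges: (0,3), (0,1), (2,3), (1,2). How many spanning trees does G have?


By Kirchhoff's matrix tree theorem, the number of spanning trees equals
the determinant of any cofactor of the Laplacian matrix L.
G has 4 vertices and 4 edges.
Computing the (3 x 3) cofactor determinant gives 4.

4


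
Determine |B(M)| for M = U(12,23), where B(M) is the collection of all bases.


Bases of U(12,23) are all 12-element subsets of the 23-element ground set.
Number of bases = C(23,12).
C(23,12) = 1352078.

1352078


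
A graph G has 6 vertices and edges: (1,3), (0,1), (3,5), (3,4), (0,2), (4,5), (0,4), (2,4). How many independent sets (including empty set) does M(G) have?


An independent set in a graphic matroid is an acyclic edge subset.
G has 6 vertices and 8 edges.
Enumerate all 2^8 = 256 subsets, checking for acyclicity.
Total independent sets = 180.

180


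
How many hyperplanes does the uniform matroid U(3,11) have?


Hyperplanes of U(3,11) are flats of rank 2.
In a uniform matroid, these are exactly the (2)-element subsets.
Count = C(11,2) = 11! / (2! * 9!) = 55.

55


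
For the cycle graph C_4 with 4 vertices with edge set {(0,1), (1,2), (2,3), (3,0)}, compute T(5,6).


T(C_4; x,y) = x + x^2 + ... + x^(3) + y.
T(5,6) = 5^1 + 5^2 + 5^3 + 6
= 5 + 25 + 125 + 6
= 161.

161


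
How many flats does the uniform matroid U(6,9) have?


Flats of U(6,9): every subset of size < 6 is a flat, plus E itself.
Count = C(9,0) + C(9,1) + C(9,2) + C(9,3) + C(9,4) + C(9,5) + 1
     = 1 + 9 + 36 + 84 + 126 + 126 + 1
     = 383.

383


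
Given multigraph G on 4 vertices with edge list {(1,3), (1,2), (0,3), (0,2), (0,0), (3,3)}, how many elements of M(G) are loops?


In a graphic matroid, a loop is a self-loop edge (u,u) with rank 0.
Examining all 6 edges for self-loops...
Self-loops found: (0,0), (3,3)
Number of loops = 2.

2


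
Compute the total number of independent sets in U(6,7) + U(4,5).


For a direct sum, |I(M1+M2)| = |I(M1)| * |I(M2)|.
|I(U(6,7))| = sum C(7,k) for k=0..6 = 127.
|I(U(4,5))| = sum C(5,k) for k=0..4 = 31.
Total = 127 * 31 = 3937.

3937


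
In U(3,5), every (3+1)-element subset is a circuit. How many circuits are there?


In U(3,5), circuits are the (4)-element subsets.
Any set of 4 elements is dependent, and removing any one element gives
an independent set of size 3, so it is a minimal dependent set.
Number of circuits = C(5,4) = (5 * 4 * 3 * 2) / (1 * 2 * 3 * 4) = 5.

5


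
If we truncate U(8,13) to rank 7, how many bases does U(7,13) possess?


Truncating U(8,13) to rank 7 gives U(7,13).
Bases of U(7,13) are all 7-element subsets of 13 elements.
Number of bases = C(13,7) = 13! / (7! * 6!) = 1716.

1716


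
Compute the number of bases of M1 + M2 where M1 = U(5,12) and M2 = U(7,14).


Bases of a direct sum M1 + M2: |B| = |B(M1)| * |B(M2)|.
|B(U(5,12))| = C(12,5) = 792.
|B(U(7,14))| = C(14,7) = 3432.
Total bases = 792 * 3432 = 2718144.

2718144


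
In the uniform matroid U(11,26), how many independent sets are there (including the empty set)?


Independent sets of U(11,26) are all subsets of size <= 11.
Count = C(26,0) + C(26,1) + C(26,2) + C(26,3) + C(26,4) + C(26,5) + C(26,6) + C(26,7) + C(26,8) + C(26,9) + C(26,10) + C(26,11)
     = 1 + 26 + 325 + 2600 + 14950 + 65780 + 230230 + 657800 + 1562275 + 3124550 + 5311735 + 7726160
     = 18696432.

18696432


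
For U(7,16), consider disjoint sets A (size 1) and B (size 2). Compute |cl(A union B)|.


|A union B| = 1 + 2 = 3 (disjoint).
In U(7,16), cl(S) = S if |S| < 7, else cl(S) = E.
Since 3 < 7, cl(A union B) = A union B.
|cl(A union B)| = 3.

3


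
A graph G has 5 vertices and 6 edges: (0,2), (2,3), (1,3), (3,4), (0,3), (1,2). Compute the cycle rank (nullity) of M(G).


Cycle rank (nullity) = |E| - r(M) = |E| - (|V| - c).
|E| = 6, |V| = 5, c = 1.
Nullity = 6 - (5 - 1) = 6 - 4 = 2.

2


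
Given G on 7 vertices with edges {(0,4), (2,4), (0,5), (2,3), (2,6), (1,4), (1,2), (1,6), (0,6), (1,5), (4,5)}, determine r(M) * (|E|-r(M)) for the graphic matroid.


r(M) = |V| - c = 7 - 1 = 6.
nullity = |E| - r(M) = 11 - 6 = 5.
Product = 6 * 5 = 30.

30


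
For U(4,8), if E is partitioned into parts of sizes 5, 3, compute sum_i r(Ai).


r(Ai) = min(|Ai|, 4) for each part.
Sum = min(5,4) + min(3,4)
    = 4 + 3
    = 7.

7


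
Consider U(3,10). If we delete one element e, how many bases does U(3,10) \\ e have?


Deleting e from U(3,10) gives U(3,9) since n > r.
Bases of U(3,9) = (9 choose 3) = 84.

84


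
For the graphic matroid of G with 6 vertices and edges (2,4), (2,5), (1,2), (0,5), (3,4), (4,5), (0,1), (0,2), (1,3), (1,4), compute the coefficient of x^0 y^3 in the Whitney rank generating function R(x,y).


R(x,y) = sum over A in 2^E of x^(r(E)-r(A)) * y^(|A|-r(A)).
G has 6 vertices, 10 edges. r(E) = 5.
Enumerate all 2^10 = 1024 subsets.
Count subsets with r(E)-r(A)=0 and |A|-r(A)=3: 44.

44


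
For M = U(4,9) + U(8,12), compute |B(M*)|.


(M1+M2)* = M1* + M2*.
M1* = U(5,9), bases: C(9,5) = 126.
M2* = U(4,12), bases: C(12,4) = 495.
|B(M*)| = 126 * 495 = 62370.

62370


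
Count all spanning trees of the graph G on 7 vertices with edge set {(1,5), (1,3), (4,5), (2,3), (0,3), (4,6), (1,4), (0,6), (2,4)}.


By Kirchhoff's matrix tree theorem, the number of spanning trees equals
the determinant of any cofactor of the Laplacian matrix L.
G has 7 vertices and 9 edges.
Computing the (6 x 6) cofactor determinant gives 43.

43


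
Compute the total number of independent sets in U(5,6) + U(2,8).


For a direct sum, |I(M1+M2)| = |I(M1)| * |I(M2)|.
|I(U(5,6))| = sum C(6,k) for k=0..5 = 63.
|I(U(2,8))| = sum C(8,k) for k=0..2 = 37.
Total = 63 * 37 = 2331.

2331


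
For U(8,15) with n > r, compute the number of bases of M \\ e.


Deleting e from U(8,15) gives U(8,14) since n > r.
Bases of U(8,14) = C(14,8) = 14! / (8! * 6!) = 3003.

3003


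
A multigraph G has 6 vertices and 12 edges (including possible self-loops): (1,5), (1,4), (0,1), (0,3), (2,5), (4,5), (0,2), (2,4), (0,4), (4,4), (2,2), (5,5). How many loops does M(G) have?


In a graphic matroid, a loop is a self-loop edge (u,u) with rank 0.
Examining all 12 edges for self-loops...
Self-loops found: (4,4), (2,2), (5,5)
Number of loops = 3.

3


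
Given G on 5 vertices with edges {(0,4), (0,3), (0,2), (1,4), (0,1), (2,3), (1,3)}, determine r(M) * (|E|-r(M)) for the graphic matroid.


r(M) = |V| - c = 5 - 1 = 4.
nullity = |E| - r(M) = 7 - 4 = 3.
Product = 4 * 3 = 12.

12


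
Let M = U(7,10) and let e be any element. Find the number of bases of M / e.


Contracting e from U(7,10) gives U(6,9).
Bases of U(6,9) = C(9,6) = 9! / (6! * 3!) = 84.

84


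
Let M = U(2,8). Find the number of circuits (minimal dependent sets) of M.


In U(2,8), circuits are the (3)-element subsets.
Any set of 3 elements is dependent, and removing any one element gives
an independent set of size 2, so it is a minimal dependent set.
Number of circuits = (8 choose 3) = 56.

56


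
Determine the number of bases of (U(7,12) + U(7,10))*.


(M1+M2)* = M1* + M2*.
M1* = U(5,12), bases: C(12,5) = 792.
M2* = U(3,10), bases: C(10,3) = 120.
|B(M*)| = 792 * 120 = 95040.

95040


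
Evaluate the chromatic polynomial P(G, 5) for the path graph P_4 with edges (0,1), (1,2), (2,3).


P(P_4, k) = k * (k-1)^(3).
P(5) = 5 * 4^3 = 5 * 64 = 320.

320


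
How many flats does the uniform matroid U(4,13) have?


Flats of U(4,13): every subset of size < 4 is a flat, plus E itself.
Count = (13 choose 0) + (13 choose 1) + (13 choose 2) + (13 choose 3) + 1
     = 1 + 13 + 78 + 286 + 1
     = 379.

379


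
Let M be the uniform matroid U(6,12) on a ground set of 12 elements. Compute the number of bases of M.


Bases of U(6,12) are all 6-element subsets of the 12-element ground set.
Number of bases = C(12,6).
C(12,6) = 924.

924


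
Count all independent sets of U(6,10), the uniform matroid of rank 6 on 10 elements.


Independent sets of U(6,10) are all subsets of size <= 6.
Count = C(10,0) + C(10,1) + C(10,2) + C(10,3) + C(10,4) + C(10,5) + C(10,6)
     = 1 + 10 + 45 + 120 + 210 + 252 + 210
     = 848.

848


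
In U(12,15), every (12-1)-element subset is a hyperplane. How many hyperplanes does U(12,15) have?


Hyperplanes of U(12,15) are flats of rank 11.
In a uniform matroid, these are exactly the (11)-element subsets.
Count = (15 choose 11) = 1365.

1365


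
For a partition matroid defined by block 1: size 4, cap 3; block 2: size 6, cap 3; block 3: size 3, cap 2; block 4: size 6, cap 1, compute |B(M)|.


A basis picks exactly ci elements from block i.
Number of bases = product of C(|Si|, ci).
= C(4,3) * C(6,3) * C(3,2) * C(6,1)
= 4 * 20 * 3 * 6
= 1440.

1440


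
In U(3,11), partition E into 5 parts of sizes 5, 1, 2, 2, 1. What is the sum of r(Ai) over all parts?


r(Ai) = min(|Ai|, 3) for each part.
Sum = min(5,3) + min(1,3) + min(2,3) + min(2,3) + min(1,3)
    = 3 + 1 + 2 + 2 + 1
    = 9.

9


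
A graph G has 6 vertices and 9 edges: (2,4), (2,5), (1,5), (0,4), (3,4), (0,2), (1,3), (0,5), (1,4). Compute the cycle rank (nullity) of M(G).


Cycle rank (nullity) = |E| - r(M) = |E| - (|V| - c).
|E| = 9, |V| = 6, c = 1.
Nullity = 9 - (6 - 1) = 9 - 5 = 4.

4


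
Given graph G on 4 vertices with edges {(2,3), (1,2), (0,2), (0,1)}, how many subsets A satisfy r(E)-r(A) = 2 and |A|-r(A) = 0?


R(x,y) = sum over A in 2^E of x^(r(E)-r(A)) * y^(|A|-r(A)).
G has 4 vertices, 4 edges. r(E) = 3.
Enumerate all 2^4 = 16 subsets.
Count subsets with r(E)-r(A)=2 and |A|-r(A)=0: 4.

4
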